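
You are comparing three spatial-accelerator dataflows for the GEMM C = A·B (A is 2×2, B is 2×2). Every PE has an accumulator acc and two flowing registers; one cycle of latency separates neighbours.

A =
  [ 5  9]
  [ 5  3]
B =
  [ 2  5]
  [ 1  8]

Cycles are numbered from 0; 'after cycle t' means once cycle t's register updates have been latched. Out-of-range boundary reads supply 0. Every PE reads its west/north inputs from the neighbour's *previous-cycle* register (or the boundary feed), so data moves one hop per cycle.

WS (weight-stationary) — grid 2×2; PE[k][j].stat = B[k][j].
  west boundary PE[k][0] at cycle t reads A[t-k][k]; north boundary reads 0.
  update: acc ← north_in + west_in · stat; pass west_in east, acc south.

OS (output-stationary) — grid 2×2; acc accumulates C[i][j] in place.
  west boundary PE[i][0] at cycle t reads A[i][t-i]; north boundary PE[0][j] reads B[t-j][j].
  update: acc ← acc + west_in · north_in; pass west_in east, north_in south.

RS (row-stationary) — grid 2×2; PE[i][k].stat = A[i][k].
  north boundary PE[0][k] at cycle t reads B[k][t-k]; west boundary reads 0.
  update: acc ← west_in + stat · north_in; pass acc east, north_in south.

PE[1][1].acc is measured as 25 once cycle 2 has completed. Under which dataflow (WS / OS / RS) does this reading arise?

— WS: 2×2; PE[1][1] trace:
  [0] (1,1) acc=0 (h:0 v:0)
  [1] (1,1) acc=0 (h:0 v:0)
  [2] (1,1) acc=97 (h:9 v:97)
— OS: 2×2; PE[1][1] trace:
  [0] (1,1) acc=0 (h:0 v:0)
  [1] (1,1) acc=0 (h:0 v:0)
  [2] (1,1) acc=25 (h:5 v:5)
— RS: 2×2; PE[1][1] trace:
  [0] (1,1) acc=0 (h:0 v:0)
  [1] (1,1) acc=0 (h:0 v:0)
  [2] (1,1) acc=13 (h:13 v:1)

dataflow = OS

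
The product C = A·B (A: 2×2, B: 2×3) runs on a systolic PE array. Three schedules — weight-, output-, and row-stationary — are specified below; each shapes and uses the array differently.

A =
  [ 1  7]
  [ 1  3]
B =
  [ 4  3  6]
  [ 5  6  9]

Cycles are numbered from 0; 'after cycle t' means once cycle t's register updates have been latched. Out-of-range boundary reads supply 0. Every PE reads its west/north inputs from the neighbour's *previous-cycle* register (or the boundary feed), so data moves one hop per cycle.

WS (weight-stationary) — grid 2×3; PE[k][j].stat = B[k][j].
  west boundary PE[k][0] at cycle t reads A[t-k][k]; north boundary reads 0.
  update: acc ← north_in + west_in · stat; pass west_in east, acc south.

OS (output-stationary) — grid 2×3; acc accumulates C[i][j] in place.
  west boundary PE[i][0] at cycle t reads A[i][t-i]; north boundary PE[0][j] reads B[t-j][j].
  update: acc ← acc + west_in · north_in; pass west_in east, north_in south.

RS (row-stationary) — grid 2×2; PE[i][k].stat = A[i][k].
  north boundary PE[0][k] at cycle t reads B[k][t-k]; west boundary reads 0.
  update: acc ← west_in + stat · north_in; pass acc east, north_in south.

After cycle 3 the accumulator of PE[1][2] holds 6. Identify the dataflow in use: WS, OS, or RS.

— WS: 2×3; PE[1][2] trace:
  0: (1,2).acc=0  regs=<0,0>
  1: (1,2).acc=0  regs=<0,0>
  2: (1,2).acc=0  regs=<0,0>
  3: (1,2).acc=69  regs=<7,69>
— OS: 2×3; PE[1][2] trace:
  0: (1,2).acc=0  regs=<0,0>
  1: (1,2).acc=0  regs=<0,0>
  2: (1,2).acc=0  regs=<0,0>
  3: (1,2).acc=6  regs=<1,6>
— RS: 2×2 array has no PE[1][2].

dataflow = OS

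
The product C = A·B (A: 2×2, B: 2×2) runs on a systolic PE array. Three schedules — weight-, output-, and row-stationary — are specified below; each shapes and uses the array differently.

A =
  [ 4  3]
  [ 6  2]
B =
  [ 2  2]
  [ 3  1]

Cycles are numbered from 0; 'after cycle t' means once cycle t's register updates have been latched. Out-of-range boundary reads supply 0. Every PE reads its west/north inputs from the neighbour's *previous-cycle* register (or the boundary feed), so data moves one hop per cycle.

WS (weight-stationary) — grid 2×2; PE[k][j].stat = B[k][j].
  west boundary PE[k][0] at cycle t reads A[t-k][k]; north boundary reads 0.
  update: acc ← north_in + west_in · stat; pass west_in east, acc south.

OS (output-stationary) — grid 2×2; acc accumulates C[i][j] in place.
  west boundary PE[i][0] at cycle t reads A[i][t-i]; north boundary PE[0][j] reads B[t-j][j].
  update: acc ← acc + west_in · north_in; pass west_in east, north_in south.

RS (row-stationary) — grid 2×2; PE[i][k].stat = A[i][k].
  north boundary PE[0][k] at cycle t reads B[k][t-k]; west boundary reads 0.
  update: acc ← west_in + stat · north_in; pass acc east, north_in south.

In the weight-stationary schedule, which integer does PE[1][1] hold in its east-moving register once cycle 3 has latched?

register = 2

WS (2×2). Following PE[1][1] plus its west/north inputs:
  t=0 PE[0][1]: acc=0 h=0 v=0
  t=0 PE[1][0]: acc=0 h=0 v=0
  t=0 PE[1][1]: acc=0 h=0 v=0
  t=1 PE[0][1]: acc=8 h=4 v=8
  t=1 PE[1][0]: acc=17 h=3 v=17
  t=1 PE[1][1]: acc=0 h=0 v=0
  t=2 PE[0][1]: acc=12 h=6 v=12
  t=2 PE[1][0]: acc=18 h=2 v=18
  t=2 PE[1][1]: acc=11 h=3 v=11
  t=3 PE[0][1]: acc=0 h=0 v=0
  t=3 PE[1][0]: acc=0 h=0 v=0
  t=3 PE[1][1]: acc=14 h=2 v=14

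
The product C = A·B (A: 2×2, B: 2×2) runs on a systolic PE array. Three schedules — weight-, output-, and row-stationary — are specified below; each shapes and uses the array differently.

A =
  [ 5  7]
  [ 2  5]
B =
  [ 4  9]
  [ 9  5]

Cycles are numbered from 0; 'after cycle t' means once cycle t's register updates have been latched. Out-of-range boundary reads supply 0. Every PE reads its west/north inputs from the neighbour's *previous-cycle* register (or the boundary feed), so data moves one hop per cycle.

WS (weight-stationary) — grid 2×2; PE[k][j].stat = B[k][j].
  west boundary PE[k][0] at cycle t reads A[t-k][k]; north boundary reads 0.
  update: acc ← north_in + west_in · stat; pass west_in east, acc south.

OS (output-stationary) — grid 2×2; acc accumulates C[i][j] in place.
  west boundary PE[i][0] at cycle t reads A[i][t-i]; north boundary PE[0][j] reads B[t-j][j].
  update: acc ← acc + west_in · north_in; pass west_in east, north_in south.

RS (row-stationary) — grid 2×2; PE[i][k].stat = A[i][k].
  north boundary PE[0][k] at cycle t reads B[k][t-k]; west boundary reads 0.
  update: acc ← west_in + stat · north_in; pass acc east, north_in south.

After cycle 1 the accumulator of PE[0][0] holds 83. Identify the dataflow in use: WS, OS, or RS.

dataflow = OS

— WS: 2×2; PE[0][0] trace:
  step 0 · PE0,0: acc=20; fwd→5 fwd↓20
  step 1 · PE0,0: acc=8; fwd→2 fwd↓8
— OS: 2×2; PE[0][0] trace:
  step 0 · PE0,0: acc=20; fwd→5 fwd↓4
  step 1 · PE0,0: acc=83; fwd→7 fwd↓9
— RS: 2×2; PE[0][0] trace:
  step 0 · PE0,0: acc=20; fwd→20 fwd↓4
  step 1 · PE0,0: acc=45; fwd→45 fwd↓9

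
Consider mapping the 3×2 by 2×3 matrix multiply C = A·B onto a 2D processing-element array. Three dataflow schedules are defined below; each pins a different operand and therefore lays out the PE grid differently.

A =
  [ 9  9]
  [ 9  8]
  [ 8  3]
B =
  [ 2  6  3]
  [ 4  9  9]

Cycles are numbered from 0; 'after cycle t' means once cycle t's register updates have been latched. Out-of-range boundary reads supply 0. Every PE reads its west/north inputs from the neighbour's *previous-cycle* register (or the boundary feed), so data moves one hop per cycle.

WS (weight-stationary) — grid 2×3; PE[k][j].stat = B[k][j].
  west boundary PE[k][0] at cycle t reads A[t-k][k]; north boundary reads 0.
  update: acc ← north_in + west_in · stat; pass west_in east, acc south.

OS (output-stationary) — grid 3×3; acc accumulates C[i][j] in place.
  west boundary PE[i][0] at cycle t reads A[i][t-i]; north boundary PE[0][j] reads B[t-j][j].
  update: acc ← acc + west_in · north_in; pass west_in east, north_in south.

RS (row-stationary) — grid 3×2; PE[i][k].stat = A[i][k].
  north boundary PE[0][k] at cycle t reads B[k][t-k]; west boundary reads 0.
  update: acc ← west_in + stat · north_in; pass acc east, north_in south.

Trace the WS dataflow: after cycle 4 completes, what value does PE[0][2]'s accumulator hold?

PE[0][2].acc = 24

Tracing WS — 2×3 array, target PE[0][2]:
  [0] (0,1) acc=0 (h:0 v:0)
  [0] (0,2) acc=0 (h:0 v:0)
  [1] (0,1) acc=54 (h:9 v:54)
  [1] (0,2) acc=0 (h:0 v:0)
  [2] (0,1) acc=54 (h:9 v:54)
  [2] (0,2) acc=27 (h:9 v:27)
  [3] (0,1) acc=48 (h:8 v:48)
  [3] (0,2) acc=27 (h:9 v:27)
  [4] (0,1) acc=0 (h:0 v:0)
  [4] (0,2) acc=24 (h:8 v:24)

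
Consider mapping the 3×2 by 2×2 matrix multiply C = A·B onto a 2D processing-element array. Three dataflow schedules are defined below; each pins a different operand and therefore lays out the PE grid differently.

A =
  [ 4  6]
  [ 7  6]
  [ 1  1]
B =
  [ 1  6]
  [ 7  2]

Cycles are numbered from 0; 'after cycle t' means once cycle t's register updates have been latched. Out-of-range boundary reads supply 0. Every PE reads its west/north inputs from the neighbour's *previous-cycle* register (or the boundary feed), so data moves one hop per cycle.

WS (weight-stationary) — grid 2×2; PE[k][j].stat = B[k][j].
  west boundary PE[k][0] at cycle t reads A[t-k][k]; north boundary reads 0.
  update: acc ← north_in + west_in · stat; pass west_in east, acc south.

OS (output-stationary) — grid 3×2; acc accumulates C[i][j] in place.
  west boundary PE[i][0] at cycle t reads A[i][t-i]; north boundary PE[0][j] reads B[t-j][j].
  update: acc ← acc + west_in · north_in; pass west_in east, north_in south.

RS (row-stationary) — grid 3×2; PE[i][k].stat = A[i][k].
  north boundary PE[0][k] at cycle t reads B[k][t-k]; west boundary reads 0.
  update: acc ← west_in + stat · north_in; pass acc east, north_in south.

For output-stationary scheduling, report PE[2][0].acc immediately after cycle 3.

OS 3×2: PE[2][0] cycle-by-cycle (with neighbour feeds):
  0: (1,0).acc=0  regs=<0,0>
  0: (2,0).acc=0  regs=<0,0>
  1: (1,0).acc=7  regs=<7,1>
  1: (2,0).acc=0  regs=<0,0>
  2: (1,0).acc=49  regs=<6,7>
  2: (2,0).acc=1  regs=<1,1>
  3: (1,0).acc=49  regs=<0,0>
  3: (2,0).acc=8  regs=<1,7>

PE[2][0].acc = 8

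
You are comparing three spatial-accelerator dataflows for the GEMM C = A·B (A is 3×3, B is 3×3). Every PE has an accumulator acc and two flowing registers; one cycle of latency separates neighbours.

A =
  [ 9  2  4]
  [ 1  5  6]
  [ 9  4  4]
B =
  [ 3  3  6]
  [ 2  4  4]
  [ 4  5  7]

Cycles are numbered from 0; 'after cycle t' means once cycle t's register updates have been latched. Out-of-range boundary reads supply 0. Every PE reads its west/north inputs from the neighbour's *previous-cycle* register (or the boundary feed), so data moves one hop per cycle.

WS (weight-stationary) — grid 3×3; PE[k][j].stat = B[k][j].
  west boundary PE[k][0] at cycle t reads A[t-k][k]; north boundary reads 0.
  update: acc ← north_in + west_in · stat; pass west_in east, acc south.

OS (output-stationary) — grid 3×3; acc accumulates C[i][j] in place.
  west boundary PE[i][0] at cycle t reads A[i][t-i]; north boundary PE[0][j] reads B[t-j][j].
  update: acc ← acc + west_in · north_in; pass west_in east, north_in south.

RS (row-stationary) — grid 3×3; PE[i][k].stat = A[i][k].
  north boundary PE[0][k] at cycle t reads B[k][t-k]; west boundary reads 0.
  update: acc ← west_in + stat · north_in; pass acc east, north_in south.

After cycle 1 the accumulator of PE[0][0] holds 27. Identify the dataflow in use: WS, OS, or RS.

dataflow = RS

WS [3×3] PE[0][0] across cycles:
  @0  [0,0]  acc 27  |  →9  ↓27
  @1  [0,0]  acc 3  |  →1  ↓3
OS [3×3] PE[0][0] across cycles:
  @0  [0,0]  acc 27  |  →9  ↓3
  @1  [0,0]  acc 31  |  →2  ↓2
RS [3×3] PE[0][0] across cycles:
  @0  [0,0]  acc 27  |  →27  ↓3
  @1  [0,0]  acc 27  |  →27  ↓3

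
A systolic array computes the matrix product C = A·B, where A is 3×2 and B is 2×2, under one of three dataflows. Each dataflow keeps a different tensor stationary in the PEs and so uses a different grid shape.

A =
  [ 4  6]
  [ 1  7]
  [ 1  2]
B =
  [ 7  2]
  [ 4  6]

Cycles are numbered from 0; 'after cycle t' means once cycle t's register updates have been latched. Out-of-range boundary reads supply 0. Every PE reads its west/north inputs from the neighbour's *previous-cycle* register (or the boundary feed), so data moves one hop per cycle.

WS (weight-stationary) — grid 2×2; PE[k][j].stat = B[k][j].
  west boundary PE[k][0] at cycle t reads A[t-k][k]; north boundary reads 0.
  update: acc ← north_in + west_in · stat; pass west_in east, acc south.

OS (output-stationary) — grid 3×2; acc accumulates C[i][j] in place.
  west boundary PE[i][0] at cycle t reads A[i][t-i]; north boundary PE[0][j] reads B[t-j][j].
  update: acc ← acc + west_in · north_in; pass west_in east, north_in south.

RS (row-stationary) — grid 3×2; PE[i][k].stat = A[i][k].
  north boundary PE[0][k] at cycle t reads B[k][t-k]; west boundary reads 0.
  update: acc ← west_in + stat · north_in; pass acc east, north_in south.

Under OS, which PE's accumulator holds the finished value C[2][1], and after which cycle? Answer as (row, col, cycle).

OS — PE[2][1] is where C[2][1] collects:
  @0  [2,1]  acc 0  |  →0  ↓0
  @1  [2,1]  acc 0  |  →0  ↓0
  @2  [2,1]  acc 0  |  →0  ↓0
  @3  [2,1]  acc 2  |  →1  ↓2
  @4  [2,1]  acc 14  |  →2  ↓6

(row, col, cycle) = (2, 1, 4)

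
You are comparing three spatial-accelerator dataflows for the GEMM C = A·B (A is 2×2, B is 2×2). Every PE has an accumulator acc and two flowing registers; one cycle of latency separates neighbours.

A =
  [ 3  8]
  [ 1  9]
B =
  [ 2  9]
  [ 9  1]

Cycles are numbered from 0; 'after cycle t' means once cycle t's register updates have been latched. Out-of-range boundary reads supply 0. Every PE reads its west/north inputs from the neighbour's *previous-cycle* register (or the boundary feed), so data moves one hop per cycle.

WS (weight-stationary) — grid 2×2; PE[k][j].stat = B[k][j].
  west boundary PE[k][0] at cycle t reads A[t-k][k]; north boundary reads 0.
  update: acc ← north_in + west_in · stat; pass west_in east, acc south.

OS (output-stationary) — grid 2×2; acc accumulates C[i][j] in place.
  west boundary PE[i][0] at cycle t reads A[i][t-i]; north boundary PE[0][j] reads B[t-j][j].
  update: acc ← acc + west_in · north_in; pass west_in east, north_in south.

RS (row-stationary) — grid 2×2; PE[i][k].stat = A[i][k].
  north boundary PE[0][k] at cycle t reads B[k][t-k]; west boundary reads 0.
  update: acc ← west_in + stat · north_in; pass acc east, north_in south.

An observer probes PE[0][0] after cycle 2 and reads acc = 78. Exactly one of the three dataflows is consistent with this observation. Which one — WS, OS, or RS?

— WS: 2×2; PE[0][0] trace:
  t=0 PE[0][0]: acc=6 h=3 v=6
  t=1 PE[0][0]: acc=2 h=1 v=2
  t=2 PE[0][0]: acc=0 h=0 v=0
— OS: 2×2; PE[0][0] trace:
  t=0 PE[0][0]: acc=6 h=3 v=2
  t=1 PE[0][0]: acc=78 h=8 v=9
  t=2 PE[0][0]: acc=78 h=0 v=0
— RS: 2×2; PE[0][0] trace:
  t=0 PE[0][0]: acc=6 h=6 v=2
  t=1 PE[0][0]: acc=27 h=27 v=9
  t=2 PE[0][0]: acc=0 h=0 v=0

dataflow = OS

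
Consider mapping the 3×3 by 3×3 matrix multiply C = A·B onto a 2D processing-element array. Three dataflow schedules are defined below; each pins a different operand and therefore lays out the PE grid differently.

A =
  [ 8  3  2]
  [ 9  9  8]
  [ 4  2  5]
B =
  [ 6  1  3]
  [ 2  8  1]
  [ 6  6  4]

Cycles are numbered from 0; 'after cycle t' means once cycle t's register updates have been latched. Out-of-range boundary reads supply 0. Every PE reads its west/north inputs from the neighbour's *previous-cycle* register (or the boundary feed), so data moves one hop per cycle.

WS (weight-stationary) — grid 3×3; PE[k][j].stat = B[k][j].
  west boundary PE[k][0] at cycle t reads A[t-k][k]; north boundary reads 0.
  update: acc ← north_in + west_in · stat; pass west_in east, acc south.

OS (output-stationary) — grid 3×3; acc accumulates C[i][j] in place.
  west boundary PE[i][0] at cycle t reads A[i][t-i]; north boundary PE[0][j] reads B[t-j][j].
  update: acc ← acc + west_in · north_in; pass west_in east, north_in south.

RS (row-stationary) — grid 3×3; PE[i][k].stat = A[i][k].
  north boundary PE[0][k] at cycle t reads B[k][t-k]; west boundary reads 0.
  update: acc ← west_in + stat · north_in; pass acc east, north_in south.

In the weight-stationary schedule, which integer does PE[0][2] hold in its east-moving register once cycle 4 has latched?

register = 4

Tracing WS — 3×3 array, target PE[0][2]:
  @0  [0,1]  acc 0  |  →0  ↓0
  @0  [0,2]  acc 0  |  →0  ↓0
  @1  [0,1]  acc 8  |  →8  ↓8
  @1  [0,2]  acc 0  |  →0  ↓0
  @2  [0,1]  acc 9  |  →9  ↓9
  @2  [0,2]  acc 24  |  →8  ↓24
  @3  [0,1]  acc 4  |  →4  ↓4
  @3  [0,2]  acc 27  |  →9  ↓27
  @4  [0,1]  acc 0  |  →0  ↓0
  @4  [0,2]  acc 12  |  →4  ↓12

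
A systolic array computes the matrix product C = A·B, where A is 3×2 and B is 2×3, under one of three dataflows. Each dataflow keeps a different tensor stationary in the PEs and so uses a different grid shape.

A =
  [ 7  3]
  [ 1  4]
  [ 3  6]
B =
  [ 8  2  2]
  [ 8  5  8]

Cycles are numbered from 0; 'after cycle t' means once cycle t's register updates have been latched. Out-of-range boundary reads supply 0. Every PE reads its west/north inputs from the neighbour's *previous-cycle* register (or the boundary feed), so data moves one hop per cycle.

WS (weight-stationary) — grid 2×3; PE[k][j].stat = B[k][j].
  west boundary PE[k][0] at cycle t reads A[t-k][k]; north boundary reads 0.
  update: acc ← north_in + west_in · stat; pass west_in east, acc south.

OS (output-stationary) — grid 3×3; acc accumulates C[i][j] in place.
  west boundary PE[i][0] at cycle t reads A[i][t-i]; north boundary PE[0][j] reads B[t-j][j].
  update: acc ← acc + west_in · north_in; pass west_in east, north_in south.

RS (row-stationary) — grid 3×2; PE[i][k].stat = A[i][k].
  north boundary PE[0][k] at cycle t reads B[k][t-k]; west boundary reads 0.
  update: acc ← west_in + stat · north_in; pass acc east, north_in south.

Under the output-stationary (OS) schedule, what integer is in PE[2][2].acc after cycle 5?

OS (3×3). Following PE[2][2] plus its west/north inputs:
  @0  [1,2]  acc 0  |  →0  ↓0
  @0  [2,1]  acc 0  |  →0  ↓0
  @0  [2,2]  acc 0  |  →0  ↓0
  @1  [1,2]  acc 0  |  →0  ↓0
  @1  [2,1]  acc 0  |  →0  ↓0
  @1  [2,2]  acc 0  |  →0  ↓0
  @2  [1,2]  acc 0  |  →0  ↓0
  @2  [2,1]  acc 0  |  →0  ↓0
  @2  [2,2]  acc 0  |  →0  ↓0
  @3  [1,2]  acc 2  |  →1  ↓2
  @3  [2,1]  acc 6  |  →3  ↓2
  @3  [2,2]  acc 0  |  →0  ↓0
  @4  [1,2]  acc 34  |  →4  ↓8
  @4  [2,1]  acc 36  |  →6  ↓5
  @4  [2,2]  acc 6  |  →3  ↓2
  @5  [1,2]  acc 34  |  →0  ↓0
  @5  [2,1]  acc 36  |  →0  ↓0
  @5  [2,2]  acc 54  |  →6  ↓8

PE[2][2].acc = 54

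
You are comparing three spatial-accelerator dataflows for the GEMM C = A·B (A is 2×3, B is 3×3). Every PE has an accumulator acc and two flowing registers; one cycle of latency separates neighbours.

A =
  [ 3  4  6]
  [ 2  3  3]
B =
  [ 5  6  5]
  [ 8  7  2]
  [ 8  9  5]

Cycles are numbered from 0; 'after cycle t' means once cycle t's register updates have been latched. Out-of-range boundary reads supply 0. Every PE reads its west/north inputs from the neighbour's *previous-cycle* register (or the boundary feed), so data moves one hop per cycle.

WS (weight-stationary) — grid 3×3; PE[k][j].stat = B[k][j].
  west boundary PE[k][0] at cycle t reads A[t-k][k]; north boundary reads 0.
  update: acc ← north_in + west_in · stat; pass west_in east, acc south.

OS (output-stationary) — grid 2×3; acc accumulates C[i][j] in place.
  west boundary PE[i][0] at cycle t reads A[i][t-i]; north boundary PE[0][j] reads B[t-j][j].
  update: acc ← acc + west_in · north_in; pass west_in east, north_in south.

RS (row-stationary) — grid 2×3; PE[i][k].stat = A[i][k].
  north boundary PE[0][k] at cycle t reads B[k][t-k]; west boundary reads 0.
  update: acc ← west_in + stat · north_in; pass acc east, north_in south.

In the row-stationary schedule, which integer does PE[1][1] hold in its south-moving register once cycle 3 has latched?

Tracing RS — 2×3 array, target PE[1][1]:
  0: (0,1).acc=0  regs=<0,0>
  0: (1,0).acc=0  regs=<0,0>
  0: (1,1).acc=0  regs=<0,0>
  1: (0,1).acc=47  regs=<47,8>
  1: (1,0).acc=10  regs=<10,5>
  1: (1,1).acc=0  regs=<0,0>
  2: (0,1).acc=46  regs=<46,7>
  2: (1,0).acc=12  regs=<12,6>
  2: (1,1).acc=34  regs=<34,8>
  3: (0,1).acc=23  regs=<23,2>
  3: (1,0).acc=10  regs=<10,5>
  3: (1,1).acc=33  regs=<33,7>

register = 7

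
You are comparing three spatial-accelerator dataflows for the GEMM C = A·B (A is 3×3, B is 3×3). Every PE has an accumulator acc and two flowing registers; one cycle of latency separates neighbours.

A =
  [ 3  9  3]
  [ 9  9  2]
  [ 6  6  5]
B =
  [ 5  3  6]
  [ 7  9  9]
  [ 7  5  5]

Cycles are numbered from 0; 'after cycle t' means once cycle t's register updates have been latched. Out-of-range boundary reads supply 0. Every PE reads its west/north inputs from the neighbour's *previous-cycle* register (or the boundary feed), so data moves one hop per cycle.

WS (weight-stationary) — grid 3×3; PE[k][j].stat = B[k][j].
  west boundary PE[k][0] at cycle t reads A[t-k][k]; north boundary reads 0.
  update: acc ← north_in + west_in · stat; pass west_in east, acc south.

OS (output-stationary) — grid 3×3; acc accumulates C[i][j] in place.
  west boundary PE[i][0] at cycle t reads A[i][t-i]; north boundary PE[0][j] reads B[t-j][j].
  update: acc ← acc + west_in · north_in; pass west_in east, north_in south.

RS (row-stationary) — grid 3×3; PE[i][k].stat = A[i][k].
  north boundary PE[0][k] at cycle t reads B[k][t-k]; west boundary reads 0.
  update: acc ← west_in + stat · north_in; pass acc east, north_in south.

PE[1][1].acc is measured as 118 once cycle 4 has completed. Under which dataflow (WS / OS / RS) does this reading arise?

dataflow = OS

Under WS (3×3), PE[1][1]:
  cycle 0: PE[1][1] → acc 0, east 0, south 0
  cycle 1: PE[1][1] → acc 0, east 0, south 0
  cycle 2: PE[1][1] → acc 90, east 9, south 90
  cycle 3: PE[1][1] → acc 108, east 9, south 108
  cycle 4: PE[1][1] → acc 72, east 6, south 72
Under OS (3×3), PE[1][1]:
  cycle 0: PE[1][1] → acc 0, east 0, south 0
  cycle 1: PE[1][1] → acc 0, east 0, south 0
  cycle 2: PE[1][1] → acc 27, east 9, south 3
  cycle 3: PE[1][1] → acc 108, east 9, south 9
  cycle 4: PE[1][1] → acc 118, east 2, south 5
Under RS (3×3), PE[1][1]:
  cycle 0: PE[1][1] → acc 0, east 0, south 0
  cycle 1: PE[1][1] → acc 0, east 0, south 0
  cycle 2: PE[1][1] → acc 108, east 108, south 7
  cycle 3: PE[1][1] → acc 108, east 108, south 9
  cycle 4: PE[1][1] → acc 135, east 135, south 9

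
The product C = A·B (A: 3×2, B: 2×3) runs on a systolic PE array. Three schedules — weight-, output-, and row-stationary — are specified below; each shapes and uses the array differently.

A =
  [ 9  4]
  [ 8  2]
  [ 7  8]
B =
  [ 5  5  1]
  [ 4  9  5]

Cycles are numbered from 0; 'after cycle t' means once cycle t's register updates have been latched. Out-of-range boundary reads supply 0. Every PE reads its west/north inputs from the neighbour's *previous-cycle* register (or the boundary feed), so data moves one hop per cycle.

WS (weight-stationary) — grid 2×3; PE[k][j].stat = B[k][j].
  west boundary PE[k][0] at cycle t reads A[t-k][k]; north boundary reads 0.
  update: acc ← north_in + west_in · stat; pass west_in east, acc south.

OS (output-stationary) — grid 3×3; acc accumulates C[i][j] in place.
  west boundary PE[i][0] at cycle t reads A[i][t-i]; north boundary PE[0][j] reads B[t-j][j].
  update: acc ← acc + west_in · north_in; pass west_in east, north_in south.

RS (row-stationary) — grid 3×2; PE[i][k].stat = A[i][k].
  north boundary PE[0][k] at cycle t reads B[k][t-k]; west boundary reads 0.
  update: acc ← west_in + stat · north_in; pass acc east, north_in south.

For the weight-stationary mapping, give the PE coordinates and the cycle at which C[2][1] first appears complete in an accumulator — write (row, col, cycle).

Under WS, C[2][1] lands at PE[1][1]:
  after 0 — PE[1][1] acc=0, pass-E 0, pass-S 0
  after 1 — PE[1][1] acc=0, pass-E 0, pass-S 0
  after 2 — PE[1][1] acc=81, pass-E 4, pass-S 81
  after 3 — PE[1][1] acc=58, pass-E 2, pass-S 58
  after 4 — PE[1][1] acc=107, pass-E 8, pass-S 107

(row, col, cycle) = (1, 1, 4)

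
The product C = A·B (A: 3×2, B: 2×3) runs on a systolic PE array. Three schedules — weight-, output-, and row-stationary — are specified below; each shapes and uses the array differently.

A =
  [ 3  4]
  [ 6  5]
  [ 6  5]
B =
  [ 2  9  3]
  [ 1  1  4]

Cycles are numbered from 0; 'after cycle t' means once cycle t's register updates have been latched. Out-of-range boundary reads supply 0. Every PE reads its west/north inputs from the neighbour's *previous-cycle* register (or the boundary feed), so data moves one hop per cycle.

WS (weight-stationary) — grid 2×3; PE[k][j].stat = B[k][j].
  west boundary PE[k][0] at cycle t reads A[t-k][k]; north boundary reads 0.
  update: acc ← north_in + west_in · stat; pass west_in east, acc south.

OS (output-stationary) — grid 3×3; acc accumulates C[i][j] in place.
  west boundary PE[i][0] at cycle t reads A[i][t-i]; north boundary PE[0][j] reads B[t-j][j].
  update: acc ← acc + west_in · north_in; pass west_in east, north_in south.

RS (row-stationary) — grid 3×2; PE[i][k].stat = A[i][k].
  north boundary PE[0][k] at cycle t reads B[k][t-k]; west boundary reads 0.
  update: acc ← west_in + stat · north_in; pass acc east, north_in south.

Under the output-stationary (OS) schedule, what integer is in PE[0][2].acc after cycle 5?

OS (3×3). Following PE[0][2] plus its west/north inputs:
  step 0 · PE0,1: acc=0; fwd→0 fwd↓0
  step 0 · PE0,2: acc=0; fwd→0 fwd↓0
  step 1 · PE0,1: acc=27; fwd→3 fwd↓9
  step 1 · PE0,2: acc=0; fwd→0 fwd↓0
  step 2 · PE0,1: acc=31; fwd→4 fwd↓1
  step 2 · PE0,2: acc=9; fwd→3 fwd↓3
  step 3 · PE0,1: acc=31; fwd→0 fwd↓0
  step 3 · PE0,2: acc=25; fwd→4 fwd↓4
  step 4 · PE0,1: acc=31; fwd→0 fwd↓0
  step 4 · PE0,2: acc=25; fwd→0 fwd↓0
  step 5 · PE0,1: acc=31; fwd→0 fwd↓0
  step 5 · PE0,2: acc=25; fwd→0 fwd↓0

PE[0][2].acc = 25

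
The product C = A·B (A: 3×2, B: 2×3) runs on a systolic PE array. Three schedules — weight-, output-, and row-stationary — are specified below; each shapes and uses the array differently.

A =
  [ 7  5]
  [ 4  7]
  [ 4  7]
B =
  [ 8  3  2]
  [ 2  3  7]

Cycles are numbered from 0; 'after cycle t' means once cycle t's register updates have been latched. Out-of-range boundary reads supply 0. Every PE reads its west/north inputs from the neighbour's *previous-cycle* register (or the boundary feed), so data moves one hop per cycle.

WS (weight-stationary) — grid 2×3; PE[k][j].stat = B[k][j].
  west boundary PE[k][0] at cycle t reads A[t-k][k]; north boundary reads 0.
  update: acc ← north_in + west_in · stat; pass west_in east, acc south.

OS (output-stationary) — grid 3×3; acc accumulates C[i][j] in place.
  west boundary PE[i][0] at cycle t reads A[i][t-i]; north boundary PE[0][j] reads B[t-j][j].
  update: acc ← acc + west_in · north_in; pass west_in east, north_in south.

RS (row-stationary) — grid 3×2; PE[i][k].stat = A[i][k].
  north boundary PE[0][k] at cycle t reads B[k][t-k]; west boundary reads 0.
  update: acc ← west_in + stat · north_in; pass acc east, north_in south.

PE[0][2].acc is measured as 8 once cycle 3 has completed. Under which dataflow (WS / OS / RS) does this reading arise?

dataflow = WS

Under WS (2×3), PE[0][2]:
  0: (0,2).acc=0  regs=<0,0>
  1: (0,2).acc=0  regs=<0,0>
  2: (0,2).acc=14  regs=<7,14>
  3: (0,2).acc=8  regs=<4,8>
Under OS (3×3), PE[0][2]:
  0: (0,2).acc=0  regs=<0,0>
  1: (0,2).acc=0  regs=<0,0>
  2: (0,2).acc=14  regs=<7,2>
  3: (0,2).acc=49  regs=<5,7>
RS (3×2): PE[0][2] does not exist.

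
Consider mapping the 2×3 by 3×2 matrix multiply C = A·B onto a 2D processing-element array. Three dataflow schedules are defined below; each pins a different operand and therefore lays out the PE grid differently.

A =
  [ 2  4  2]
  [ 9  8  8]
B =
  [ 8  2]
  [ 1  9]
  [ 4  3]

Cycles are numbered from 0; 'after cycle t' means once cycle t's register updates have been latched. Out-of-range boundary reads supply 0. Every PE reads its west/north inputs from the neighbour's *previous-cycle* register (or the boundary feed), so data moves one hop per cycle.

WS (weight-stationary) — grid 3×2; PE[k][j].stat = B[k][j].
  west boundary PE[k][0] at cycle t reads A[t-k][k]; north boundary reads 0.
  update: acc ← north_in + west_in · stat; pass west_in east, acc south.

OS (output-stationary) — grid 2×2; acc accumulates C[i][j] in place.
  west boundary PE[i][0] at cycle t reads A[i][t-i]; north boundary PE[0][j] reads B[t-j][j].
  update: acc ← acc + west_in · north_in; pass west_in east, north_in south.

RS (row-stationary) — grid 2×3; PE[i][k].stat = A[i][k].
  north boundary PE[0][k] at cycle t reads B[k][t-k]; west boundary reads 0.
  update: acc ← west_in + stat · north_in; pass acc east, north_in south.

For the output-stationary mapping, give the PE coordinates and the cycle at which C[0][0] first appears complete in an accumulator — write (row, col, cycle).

OS: C[0][0] accumulates in PE[0][0]:
  0: (0,0).acc=16  regs=<2,8>
  1: (0,0).acc=20  regs=<4,1>
  2: (0,0).acc=28  regs=<2,4>

(row, col, cycle) = (0, 0, 2)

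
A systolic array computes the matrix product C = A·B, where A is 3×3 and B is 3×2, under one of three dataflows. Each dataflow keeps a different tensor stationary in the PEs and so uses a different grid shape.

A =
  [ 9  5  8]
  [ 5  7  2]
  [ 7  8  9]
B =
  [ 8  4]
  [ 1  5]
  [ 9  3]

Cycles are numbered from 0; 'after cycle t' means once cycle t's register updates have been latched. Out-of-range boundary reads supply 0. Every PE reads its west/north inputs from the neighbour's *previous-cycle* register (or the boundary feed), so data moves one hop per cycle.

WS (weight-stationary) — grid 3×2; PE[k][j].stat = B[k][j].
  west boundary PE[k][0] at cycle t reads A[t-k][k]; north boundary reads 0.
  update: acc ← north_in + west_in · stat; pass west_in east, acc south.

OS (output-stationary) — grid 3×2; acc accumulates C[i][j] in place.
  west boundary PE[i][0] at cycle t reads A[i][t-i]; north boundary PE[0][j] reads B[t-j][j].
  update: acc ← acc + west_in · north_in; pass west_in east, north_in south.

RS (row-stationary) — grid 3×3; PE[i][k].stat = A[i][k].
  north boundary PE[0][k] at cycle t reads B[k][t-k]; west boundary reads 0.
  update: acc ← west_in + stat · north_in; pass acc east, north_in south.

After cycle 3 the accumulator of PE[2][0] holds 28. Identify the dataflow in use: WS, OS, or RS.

WS (3×2 grid), PE[2][0]:
  step 0 · PE2,0: acc=0; fwd→0 fwd↓0
  step 1 · PE2,0: acc=0; fwd→0 fwd↓0
  step 2 · PE2,0: acc=149; fwd→8 fwd↓149
  step 3 · PE2,0: acc=65; fwd→2 fwd↓65
OS (3×2 grid), PE[2][0]:
  step 0 · PE2,0: acc=0; fwd→0 fwd↓0
  step 1 · PE2,0: acc=0; fwd→0 fwd↓0
  step 2 · PE2,0: acc=56; fwd→7 fwd↓8
  step 3 · PE2,0: acc=64; fwd→8 fwd↓1
RS (3×3 grid), PE[2][0]:
  step 0 · PE2,0: acc=0; fwd→0 fwd↓0
  step 1 · PE2,0: acc=0; fwd→0 fwd↓0
  step 2 · PE2,0: acc=56; fwd→56 fwd↓8
  step 3 · PE2,0: acc=28; fwd→28 fwd↓4

dataflow = RS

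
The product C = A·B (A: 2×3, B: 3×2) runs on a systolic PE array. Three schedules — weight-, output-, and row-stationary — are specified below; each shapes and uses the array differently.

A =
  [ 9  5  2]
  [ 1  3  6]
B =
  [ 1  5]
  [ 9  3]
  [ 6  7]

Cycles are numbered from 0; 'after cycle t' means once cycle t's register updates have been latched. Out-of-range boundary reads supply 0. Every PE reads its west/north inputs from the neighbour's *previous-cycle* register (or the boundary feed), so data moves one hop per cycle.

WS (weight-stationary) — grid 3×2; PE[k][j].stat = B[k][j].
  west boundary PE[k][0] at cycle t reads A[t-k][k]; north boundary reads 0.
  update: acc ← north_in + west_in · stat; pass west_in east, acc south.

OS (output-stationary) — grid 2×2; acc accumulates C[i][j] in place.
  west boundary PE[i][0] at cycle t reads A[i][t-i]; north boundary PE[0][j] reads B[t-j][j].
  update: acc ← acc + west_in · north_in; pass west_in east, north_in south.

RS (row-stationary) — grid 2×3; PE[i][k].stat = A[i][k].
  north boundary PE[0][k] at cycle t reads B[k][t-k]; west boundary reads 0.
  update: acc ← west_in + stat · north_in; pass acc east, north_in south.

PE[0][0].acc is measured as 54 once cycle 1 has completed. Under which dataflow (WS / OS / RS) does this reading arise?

dataflow = OS

— WS: 3×2; PE[0][0] trace:
  cycle 0: PE[0][0] → acc 9, east 9, south 9
  cycle 1: PE[0][0] → acc 1, east 1, south 1
— OS: 2×2; PE[0][0] trace:
  cycle 0: PE[0][0] → acc 9, east 9, south 1
  cycle 1: PE[0][0] → acc 54, east 5, south 9
— RS: 2×3; PE[0][0] trace:
  cycle 0: PE[0][0] → acc 9, east 9, south 1
  cycle 1: PE[0][0] → acc 45, east 45, south 5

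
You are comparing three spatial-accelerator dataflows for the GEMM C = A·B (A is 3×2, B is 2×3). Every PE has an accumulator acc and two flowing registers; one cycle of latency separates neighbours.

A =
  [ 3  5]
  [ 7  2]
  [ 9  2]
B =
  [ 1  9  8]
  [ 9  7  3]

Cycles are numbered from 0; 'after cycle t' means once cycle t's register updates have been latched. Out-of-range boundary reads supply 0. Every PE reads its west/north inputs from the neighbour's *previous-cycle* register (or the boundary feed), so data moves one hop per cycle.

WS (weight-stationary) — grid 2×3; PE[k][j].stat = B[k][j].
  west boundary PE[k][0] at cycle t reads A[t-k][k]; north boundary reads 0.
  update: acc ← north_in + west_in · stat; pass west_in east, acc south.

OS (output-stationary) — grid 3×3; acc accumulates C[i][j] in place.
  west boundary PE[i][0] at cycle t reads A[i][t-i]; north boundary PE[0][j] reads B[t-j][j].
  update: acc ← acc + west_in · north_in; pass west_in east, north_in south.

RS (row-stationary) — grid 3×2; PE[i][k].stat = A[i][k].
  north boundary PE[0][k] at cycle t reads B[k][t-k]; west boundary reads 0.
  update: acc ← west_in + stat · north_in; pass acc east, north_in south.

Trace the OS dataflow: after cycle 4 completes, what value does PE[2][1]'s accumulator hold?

OS 3×3: PE[2][1] cycle-by-cycle (with neighbour feeds):
  after 0 — PE[1][1] acc=0, pass-E 0, pass-S 0
  after 0 — PE[2][0] acc=0, pass-E 0, pass-S 0
  after 0 — PE[2][1] acc=0, pass-E 0, pass-S 0
  after 1 — PE[1][1] acc=0, pass-E 0, pass-S 0
  after 1 — PE[2][0] acc=0, pass-E 0, pass-S 0
  after 1 — PE[2][1] acc=0, pass-E 0, pass-S 0
  after 2 — PE[1][1] acc=63, pass-E 7, pass-S 9
  after 2 — PE[2][0] acc=9, pass-E 9, pass-S 1
  after 2 — PE[2][1] acc=0, pass-E 0, pass-S 0
  after 3 — PE[1][1] acc=77, pass-E 2, pass-S 7
  after 3 — PE[2][0] acc=27, pass-E 2, pass-S 9
  after 3 — PE[2][1] acc=81, pass-E 9, pass-S 9
  after 4 — PE[1][1] acc=77, pass-E 0, pass-S 0
  after 4 — PE[2][0] acc=27, pass-E 0, pass-S 0
  after 4 — PE[2][1] acc=95, pass-E 2, pass-S 7

PE[2][1].acc = 95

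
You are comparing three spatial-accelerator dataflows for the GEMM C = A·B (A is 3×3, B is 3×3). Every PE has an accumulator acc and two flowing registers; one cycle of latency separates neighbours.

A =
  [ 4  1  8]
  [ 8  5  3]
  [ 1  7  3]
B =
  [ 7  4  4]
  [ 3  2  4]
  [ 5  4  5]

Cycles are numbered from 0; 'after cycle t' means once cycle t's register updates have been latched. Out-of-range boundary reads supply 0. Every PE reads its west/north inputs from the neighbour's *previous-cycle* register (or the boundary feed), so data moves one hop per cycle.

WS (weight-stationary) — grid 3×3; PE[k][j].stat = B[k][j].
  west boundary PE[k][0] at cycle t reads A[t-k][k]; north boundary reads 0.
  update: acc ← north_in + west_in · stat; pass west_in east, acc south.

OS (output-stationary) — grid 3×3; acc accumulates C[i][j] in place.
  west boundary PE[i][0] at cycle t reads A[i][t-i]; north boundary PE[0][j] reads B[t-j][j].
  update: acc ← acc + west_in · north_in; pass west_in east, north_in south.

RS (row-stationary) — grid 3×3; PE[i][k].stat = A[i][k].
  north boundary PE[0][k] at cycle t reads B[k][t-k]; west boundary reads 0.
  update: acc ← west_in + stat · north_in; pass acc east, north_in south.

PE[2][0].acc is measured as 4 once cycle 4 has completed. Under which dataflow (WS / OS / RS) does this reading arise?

dataflow = RS

Under WS (3×3), PE[2][0]:
  [0] (2,0) acc=0 (h:0 v:0)
  [1] (2,0) acc=0 (h:0 v:0)
  [2] (2,0) acc=71 (h:8 v:71)
  [3] (2,0) acc=86 (h:3 v:86)
  [4] (2,0) acc=43 (h:3 v:43)
Under OS (3×3), PE[2][0]:
  [0] (2,0) acc=0 (h:0 v:0)
  [1] (2,0) acc=0 (h:0 v:0)
  [2] (2,0) acc=7 (h:1 v:7)
  [3] (2,0) acc=28 (h:7 v:3)
  [4] (2,0) acc=43 (h:3 v:5)
Under RS (3×3), PE[2][0]:
  [0] (2,0) acc=0 (h:0 v:0)
  [1] (2,0) acc=0 (h:0 v:0)
  [2] (2,0) acc=7 (h:7 v:7)
  [3] (2,0) acc=4 (h:4 v:4)
  [4] (2,0) acc=4 (h:4 v:4)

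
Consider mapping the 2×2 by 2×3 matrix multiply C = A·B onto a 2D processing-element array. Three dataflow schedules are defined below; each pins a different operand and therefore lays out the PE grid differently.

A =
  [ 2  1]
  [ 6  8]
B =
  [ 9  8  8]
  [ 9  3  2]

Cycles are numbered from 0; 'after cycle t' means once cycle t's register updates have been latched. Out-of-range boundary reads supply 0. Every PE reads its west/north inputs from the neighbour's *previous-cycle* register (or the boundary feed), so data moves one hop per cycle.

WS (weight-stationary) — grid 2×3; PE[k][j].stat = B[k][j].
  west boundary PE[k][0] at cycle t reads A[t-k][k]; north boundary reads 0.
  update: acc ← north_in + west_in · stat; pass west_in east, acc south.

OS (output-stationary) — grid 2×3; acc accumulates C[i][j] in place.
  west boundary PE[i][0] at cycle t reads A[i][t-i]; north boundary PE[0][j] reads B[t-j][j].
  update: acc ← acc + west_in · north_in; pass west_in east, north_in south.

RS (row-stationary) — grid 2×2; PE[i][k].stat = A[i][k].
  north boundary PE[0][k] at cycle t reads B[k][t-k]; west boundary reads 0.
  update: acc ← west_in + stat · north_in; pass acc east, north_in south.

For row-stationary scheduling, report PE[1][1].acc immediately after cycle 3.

RS 2×2: PE[1][1] cycle-by-cycle (with neighbour feeds):
  after 0 — PE[0][1] acc=0, pass-E 0, pass-S 0
  after 0 — PE[1][0] acc=0, pass-E 0, pass-S 0
  after 0 — PE[1][1] acc=0, pass-E 0, pass-S 0
  after 1 — PE[0][1] acc=27, pass-E 27, pass-S 9
  after 1 — PE[1][0] acc=54, pass-E 54, pass-S 9
  after 1 — PE[1][1] acc=0, pass-E 0, pass-S 0
  after 2 — PE[0][1] acc=19, pass-E 19, pass-S 3
  after 2 — PE[1][0] acc=48, pass-E 48, pass-S 8
  after 2 — PE[1][1] acc=126, pass-E 126, pass-S 9
  after 3 — PE[0][1] acc=18, pass-E 18, pass-S 2
  after 3 — PE[1][0] acc=48, pass-E 48, pass-S 8
  after 3 — PE[1][1] acc=72, pass-E 72, pass-S 3

PE[1][1].acc = 72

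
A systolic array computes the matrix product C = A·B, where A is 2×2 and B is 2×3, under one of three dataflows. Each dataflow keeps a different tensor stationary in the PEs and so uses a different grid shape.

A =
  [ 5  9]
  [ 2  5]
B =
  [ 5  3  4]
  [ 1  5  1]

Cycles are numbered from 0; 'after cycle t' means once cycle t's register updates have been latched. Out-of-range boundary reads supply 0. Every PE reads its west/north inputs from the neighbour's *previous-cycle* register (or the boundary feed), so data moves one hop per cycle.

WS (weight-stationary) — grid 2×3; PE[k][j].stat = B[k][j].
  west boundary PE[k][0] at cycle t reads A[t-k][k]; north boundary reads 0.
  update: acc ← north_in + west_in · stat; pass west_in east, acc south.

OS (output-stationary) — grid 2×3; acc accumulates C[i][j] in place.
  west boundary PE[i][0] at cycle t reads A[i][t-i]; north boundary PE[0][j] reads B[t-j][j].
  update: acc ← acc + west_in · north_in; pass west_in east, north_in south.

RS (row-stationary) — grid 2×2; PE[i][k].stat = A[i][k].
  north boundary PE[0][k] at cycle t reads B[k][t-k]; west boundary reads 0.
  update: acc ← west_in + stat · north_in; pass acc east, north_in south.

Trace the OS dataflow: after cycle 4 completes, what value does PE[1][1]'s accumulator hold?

PE[1][1].acc = 31

OS on a 2×3 grid — tracing PE[1][1] and its feeders:
  c0 r0c1: 0 / 0 / 0
  c0 r1c0: 0 / 0 / 0
  c0 r1c1: 0 / 0 / 0
  c1 r0c1: 15 / 5 / 3
  c1 r1c0: 10 / 2 / 5
  c1 r1c1: 0 / 0 / 0
  c2 r0c1: 60 / 9 / 5
  c2 r1c0: 15 / 5 / 1
  c2 r1c1: 6 / 2 / 3
  c3 r0c1: 60 / 0 / 0
  c3 r1c0: 15 / 0 / 0
  c3 r1c1: 31 / 5 / 5
  c4 r0c1: 60 / 0 / 0
  c4 r1c0: 15 / 0 / 0
  c4 r1c1: 31 / 0 / 0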